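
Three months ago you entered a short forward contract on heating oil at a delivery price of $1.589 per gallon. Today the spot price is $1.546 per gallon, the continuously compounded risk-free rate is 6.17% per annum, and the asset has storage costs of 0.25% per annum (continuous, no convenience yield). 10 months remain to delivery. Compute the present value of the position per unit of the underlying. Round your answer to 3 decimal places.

-$0.040 per gallon

Current fair forward for the remaining 10 months: F = S·e^((r + u)·T), (r + u) = 0.0617 + 0.0025 = 0.0642
F = 1.546 · e^(0.0642 × 10/12) = 1.546 × 1.054957 = 1.6310
Value of long forward = (F − K)·e^(−rT) = (1.6310 − 1.589) · e^(−0.0617·10/12)
= 0.0420 × 0.949883 = 0.040
Short position value = −(long value) = -$0.040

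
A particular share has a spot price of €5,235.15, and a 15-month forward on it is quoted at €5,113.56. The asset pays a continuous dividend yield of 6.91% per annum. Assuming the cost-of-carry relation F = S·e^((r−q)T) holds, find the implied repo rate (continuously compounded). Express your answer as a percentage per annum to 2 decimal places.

5.03%

From F = S·e^((r−q)T): (r − q) = ln(F/S)/T
ln(5113.56/5235.15) = ln(0.976774) = -0.023500
(r − q) = -0.023500 / (15/12) = -0.018800
r = ln(F/S)/T + q = -0.018800 + 0.0691 = 0.050300
r = 5.03%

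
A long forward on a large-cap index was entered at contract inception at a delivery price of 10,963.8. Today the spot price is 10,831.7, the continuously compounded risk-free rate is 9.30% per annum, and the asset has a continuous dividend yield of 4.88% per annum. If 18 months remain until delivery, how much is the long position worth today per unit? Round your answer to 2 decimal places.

Current fair forward for the remaining 18 months: F = S·e^((r − q)·T), (r − q) = 0.0930 − 0.0488 = 0.0442
F = 10831.7 · e^(0.0442 × 18/12) = 10831.7 × 1.06854723 = 11574.1830
Value of long forward = (F − K)·e^(−rT) = (11574.1830 − 10963.8) · e^(−0.0930·18/12)
= 610.3830 × 0.86979302 = 530.91

530.91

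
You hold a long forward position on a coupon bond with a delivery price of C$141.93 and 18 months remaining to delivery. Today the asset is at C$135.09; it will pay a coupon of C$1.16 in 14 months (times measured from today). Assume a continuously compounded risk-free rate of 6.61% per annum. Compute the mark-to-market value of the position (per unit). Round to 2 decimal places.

C$5.48

PV(remaining coupons) I = 1.16·e^(−0.0661·14/12) = 1.0739
Current forward F = (S − I)·e^(rT) = (135.09 − 1.0739)·e^(0.0661·18/12) = 134.0161 × 1.104232 = 147.9849
Value (long) = (F − K)·e^(−rT) = (147.9849 − 141.93) × 0.905607 = 5.4834
Value = C$5.48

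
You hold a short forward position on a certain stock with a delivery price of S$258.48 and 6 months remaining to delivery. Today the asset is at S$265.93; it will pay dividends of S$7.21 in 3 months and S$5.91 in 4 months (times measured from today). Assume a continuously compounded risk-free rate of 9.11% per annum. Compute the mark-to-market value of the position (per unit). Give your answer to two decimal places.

PV(remaining dividends) I = 7.21·e^(−0.0911·3/12) + 5.91·e^(−0.0911·4/12) = 12.7809
Current forward F = (S − I)·e^(rT) = (265.93 − 12.7809)·e^(0.0911·6/12) = 253.1491 × 1.046603 = 264.9466
Value (long) = (F − K)·e^(−rT) = (264.9466 − 258.48) × 0.955472 = 6.1787
Short position value = −(long value) = -S$6.18

-S$6.18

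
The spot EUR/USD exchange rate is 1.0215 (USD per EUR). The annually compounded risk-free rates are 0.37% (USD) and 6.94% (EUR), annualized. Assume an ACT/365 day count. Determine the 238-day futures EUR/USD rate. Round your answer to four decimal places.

By covered interest parity, F = S · (1+r_USD)^T / (1+r_EUR)^T
= 1.0215 × 1.002411 / 1.044723 = 1.0215 × 0.959499
F = 0.9801 USD per EUR

0.9801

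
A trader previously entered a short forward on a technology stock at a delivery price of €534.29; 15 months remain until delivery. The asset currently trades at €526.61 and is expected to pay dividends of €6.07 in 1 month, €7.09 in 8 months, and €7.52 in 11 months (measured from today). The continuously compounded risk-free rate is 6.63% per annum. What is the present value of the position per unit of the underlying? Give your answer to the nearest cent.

PV(remaining dividends) I = 6.07·e^(−0.0663·1/12) + 7.09·e^(−0.0663·8/12) + 7.52·e^(−0.0663·11/12) = 19.8966
Current forward F = (S − I)·e^(rT) = (526.61 − 19.8966)·e^(0.0663·15/12) = 506.7134 × 1.086406 = 550.4965
Value (long) = (F − K)·e^(−rT) = (550.4965 − 534.29) × 0.920466 = 14.9175
Short position value = −(long value) = -€14.92

-€14.92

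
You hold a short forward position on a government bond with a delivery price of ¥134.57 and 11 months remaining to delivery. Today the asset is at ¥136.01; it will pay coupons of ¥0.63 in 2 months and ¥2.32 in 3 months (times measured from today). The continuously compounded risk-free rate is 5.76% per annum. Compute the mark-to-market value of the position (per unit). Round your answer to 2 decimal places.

PV(remaining coupons) I = 0.63·e^(−0.0576·2/12) + 2.32·e^(−0.0576·3/12) = 2.9108
Current forward F = (S − I)·e^(rT) = (136.01 − 2.9108)·e^(0.0576·11/12) = 133.0992 × 1.054219 = 140.3157
Value (long) = (F − K)·e^(−rT) = (140.3157 − 134.57) × 0.948570 = 5.4502
Short position value = −(long value) = -¥5.45

-¥5.45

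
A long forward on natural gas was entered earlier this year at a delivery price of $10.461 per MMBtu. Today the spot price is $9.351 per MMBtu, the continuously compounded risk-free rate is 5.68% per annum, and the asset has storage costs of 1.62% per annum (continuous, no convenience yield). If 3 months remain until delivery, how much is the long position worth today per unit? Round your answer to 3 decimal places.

Current fair forward for the remaining 3 months: F = S·e^((r + u)·T), (r + u) = 0.0568 + 0.0162 = 0.0730
F = 9.351 · e^(0.0730 × 3/12) = 9.351 × 1.018418 = 9.5232
Value of long forward = (F − K)·e^(−rT) = (9.5232 − 10.461) · e^(−0.0568·3/12)
= -0.9378 × 0.985900 = -0.925

-$0.925 per MMBtu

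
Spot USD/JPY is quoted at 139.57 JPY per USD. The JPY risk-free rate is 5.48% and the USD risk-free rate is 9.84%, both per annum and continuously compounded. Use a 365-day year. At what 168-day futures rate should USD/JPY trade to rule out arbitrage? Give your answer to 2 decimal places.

F = S·e^((r_JPY − r_USD)T) = 139.57 · e^((0.0548 − 0.0984) × 168/365)
= 139.57 · e^-0.020068 = 139.57 × 0.980132
F = 136.80 JPY per USD

136.80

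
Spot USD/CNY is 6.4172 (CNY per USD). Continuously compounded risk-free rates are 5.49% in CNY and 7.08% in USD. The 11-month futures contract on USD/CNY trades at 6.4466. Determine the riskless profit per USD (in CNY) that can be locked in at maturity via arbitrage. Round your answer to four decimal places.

0.1223 per USD (in CNY)

Fair futures: F* = S·e^(carry·T), with carry = (r_CNY − r_USD) = 0.0549 − 0.0708 = -0.0159
F* = 6.4172 · e^(-0.0159 × 11/12) = 6.4172 · e^-0.014575 = 6.4172 × 0.985531 = 6.3243
Market 6.4466 > fair 6.3243: forward overpriced → cash-and-carry (buy spot, short the forward).
At maturity, profit = |F_mkt − F*| = |6.4466 − 6.3243| = 0.1223 per USD (in CNY)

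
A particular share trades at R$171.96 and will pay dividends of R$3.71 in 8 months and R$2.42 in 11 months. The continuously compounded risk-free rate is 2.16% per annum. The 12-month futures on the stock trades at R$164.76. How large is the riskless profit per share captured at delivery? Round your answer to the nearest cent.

PV(dividends) I = 3.71·e^(−0.0216·8/12) + 2.42·e^(−0.0216·11/12) = 6.0295
Fair futures F* = (S − I)·e^(rT) = (171.96 − 6.0295)·e^0.021600 = 165.9305 × 1.021835 = 169.5536
Market R$164.76 < fair 169.5536: forward underpriced → reverse cash-and-carry (short the stock, invest proceeds at r, pay the dividends, go long the forward).
Profit at T = |F_mkt − F*| = |164.76 − 169.5536| = R$4.79 per share

R$4.79 per share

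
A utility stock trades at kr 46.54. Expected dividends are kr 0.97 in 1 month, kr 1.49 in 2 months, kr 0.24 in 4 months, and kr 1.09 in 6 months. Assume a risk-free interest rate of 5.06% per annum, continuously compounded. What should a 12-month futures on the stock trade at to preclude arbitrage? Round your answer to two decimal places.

PV(dividends) I = 0.97·e^(−0.0506·1/12) + 1.49·e^(−0.0506·2/12) + 0.24·e^(−0.0506·4/12) + 1.09·e^(−0.0506·6/12)
I = 0.9659 + 1.4775 + 0.2360 + 1.0628 = 3.7422
F = (S − I)·e^(rT) = (46.54 − 3.7422) · e^(0.0506·12/12)
= 42.7978 · e^0.050600 = 42.7978 × 1.051902 = kr 45.02

kr 45.02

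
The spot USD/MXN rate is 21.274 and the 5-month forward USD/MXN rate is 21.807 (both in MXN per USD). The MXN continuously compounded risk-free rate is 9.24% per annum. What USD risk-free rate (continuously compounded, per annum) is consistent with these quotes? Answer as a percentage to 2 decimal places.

3.30%

F = S·e^((r_MXN − r_USD)T) ⇒ r_USD = r_MXN − ln(F/S)/T
ln(21.807/21.274) = 0.024745; /(5/12) = 0.059388
r_USD = 0.0924 − 0.059388 = 0.033012
r_USD = 3.30%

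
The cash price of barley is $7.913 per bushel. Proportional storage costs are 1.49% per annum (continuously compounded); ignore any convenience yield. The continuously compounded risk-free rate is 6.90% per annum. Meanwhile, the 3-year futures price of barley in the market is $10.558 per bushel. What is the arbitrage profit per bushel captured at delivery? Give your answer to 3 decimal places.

Fair futures: F* = S·e^(carry·T), with carry = (r + u) = 0.0690 + 0.0149 = 0.0839
F* = 7.913 · e^(0.0839 × 3) = 7.913 · e^0.251700 = 7.913 × 1.286210 = $10.1778
Market $10.558 > fair $10.1778: forward overpriced → cash-and-carry (buy spot, short the forward).
At maturity, profit = |F_mkt − F*| = |10.558 − 10.1778| = $0.380 per bushel

$0.380 per bushel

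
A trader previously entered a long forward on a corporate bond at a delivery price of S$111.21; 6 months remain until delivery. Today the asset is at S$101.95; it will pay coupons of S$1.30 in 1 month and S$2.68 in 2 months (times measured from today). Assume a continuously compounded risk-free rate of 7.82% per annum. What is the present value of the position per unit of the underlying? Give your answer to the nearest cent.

PV(remaining coupons) I = 1.30·e^(−0.0782·1/12) + 2.68·e^(−0.0782·2/12) = 3.9369
Current forward F = (S − I)·e^(rT) = (101.95 − 3.9369)·e^(0.0782·6/12) = 98.0131 × 1.039874 = 101.9213
Value (long) = (F − K)·e^(−rT) = (101.9213 − 111.21) × 0.961655 = -8.9325
Value = -S$8.93

-S$8.93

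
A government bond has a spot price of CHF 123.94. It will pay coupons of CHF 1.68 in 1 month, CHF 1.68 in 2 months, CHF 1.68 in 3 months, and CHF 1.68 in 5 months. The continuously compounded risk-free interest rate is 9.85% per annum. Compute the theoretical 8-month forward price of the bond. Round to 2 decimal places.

CHF 125.34

PV(coupons) I = 1.68·e^(−0.0985·1/12) + 1.68·e^(−0.0985·2/12) + 1.68·e^(−0.0985·3/12) + 1.68·e^(−0.0985·5/12)
I = 1.6663 + 1.6526 + 1.6391 + 1.6124 = 6.5704
F = (S − I)·e^(rT) = (123.94 − 6.5704) · e^(0.0985·8/12)
= 117.3696 · e^0.065667 = 117.3696 × 1.067871 = CHF 125.34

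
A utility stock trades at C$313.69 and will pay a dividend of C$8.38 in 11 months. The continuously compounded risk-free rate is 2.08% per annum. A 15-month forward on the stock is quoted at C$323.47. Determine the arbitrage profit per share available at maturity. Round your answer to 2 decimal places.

C$9.96 per share

PV(dividends) I = 8.38·e^(−0.0208·11/12) = 8.2217
Fair forward F* = (S − I)·e^(rT) = (313.69 − 8.2217)·e^0.026000 = 305.4683 × 1.026341 = 313.5146
Market C$323.47 > fair 313.5146: forward overpriced → cash-and-carry (borrow at r, buy the stock and collect the dividends, short the forward).
Profit at T = |F_mkt − F*| = |323.47 − 313.5146| = C$9.96 per share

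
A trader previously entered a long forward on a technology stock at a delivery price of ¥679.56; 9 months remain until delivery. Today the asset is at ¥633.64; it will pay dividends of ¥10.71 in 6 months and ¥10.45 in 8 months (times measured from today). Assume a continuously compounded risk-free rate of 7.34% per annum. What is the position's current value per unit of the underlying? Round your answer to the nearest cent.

PV(remaining dividends) I = 10.71·e^(−0.0734·6/12) + 10.45·e^(−0.0734·8/12) = 20.2750
Current forward F = (S − I)·e^(rT) = (633.64 − 20.2750)·e^(0.0734·9/12) = 613.3650 × 1.056593 = 648.0772
Value (long) = (F − K)·e^(−rT) = (648.0772 − 679.56) × 0.946438 = -29.7965
Value = -¥29.80

-¥29.80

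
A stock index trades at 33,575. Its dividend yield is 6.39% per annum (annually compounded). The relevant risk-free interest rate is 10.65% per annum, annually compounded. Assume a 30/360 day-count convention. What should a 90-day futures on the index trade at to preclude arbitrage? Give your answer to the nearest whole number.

33,906

F = S · (1+r)^T / (1+q)^T
= 33575 × 1.025623 / 1.015606 = 33575 × 1.009863
F = 33,906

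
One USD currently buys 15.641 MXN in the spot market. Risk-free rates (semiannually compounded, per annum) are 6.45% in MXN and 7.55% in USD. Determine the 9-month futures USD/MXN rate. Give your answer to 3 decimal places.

By covered interest parity, F = S · (1+r_MXN/2)^(2T) / (1+r_USD/2)^(2T)
= 15.641 × 1.048763 / 1.057156 = 15.641 × 0.992061
F = 15.517 MXN per USD

15.517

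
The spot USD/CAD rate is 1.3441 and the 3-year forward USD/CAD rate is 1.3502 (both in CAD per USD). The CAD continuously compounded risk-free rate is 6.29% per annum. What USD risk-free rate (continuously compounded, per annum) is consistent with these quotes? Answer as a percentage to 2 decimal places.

6.14%

F = S·e^((r_CAD − r_USD)T) ⇒ r_USD = r_CAD − ln(F/S)/T
ln(1.3502/1.3441) = 0.004528; /(3) = 0.001509
r_USD = 0.0629 − 0.001509 = 0.061391
r_USD = 6.14%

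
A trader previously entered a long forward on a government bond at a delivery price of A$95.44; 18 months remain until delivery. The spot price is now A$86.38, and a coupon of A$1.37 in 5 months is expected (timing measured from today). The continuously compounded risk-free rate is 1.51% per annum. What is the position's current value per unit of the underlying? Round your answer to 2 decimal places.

-A$8.28

PV(remaining coupons) I = 1.37·e^(−0.0151·5/12) = 1.3614
Current forward F = (S − I)·e^(rT) = (86.38 − 1.3614)·e^(0.0151·18/12) = 85.0186 × 1.022908 = 86.9662
Value (long) = (F − K)·e^(−rT) = (86.9662 − 95.44) × 0.977605 = -8.2840
Value = -A$8.28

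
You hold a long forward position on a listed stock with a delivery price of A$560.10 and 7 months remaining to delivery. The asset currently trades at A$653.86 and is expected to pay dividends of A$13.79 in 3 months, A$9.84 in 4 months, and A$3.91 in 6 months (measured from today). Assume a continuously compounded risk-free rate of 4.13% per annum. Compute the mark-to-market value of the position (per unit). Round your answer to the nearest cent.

A$79.91

PV(remaining dividends) I = 13.79·e^(−0.0413·3/12) + 9.84·e^(−0.0413·4/12) + 3.91·e^(−0.0413·6/12) = 27.1839
Current forward F = (S − I)·e^(rT) = (653.86 − 27.1839)·e^(0.0413·7/12) = 626.6761 × 1.024384 = 641.9570
Value (long) = (F − K)·e^(−rT) = (641.9570 − 560.10) × 0.976196 = 79.9085
Value = A$79.91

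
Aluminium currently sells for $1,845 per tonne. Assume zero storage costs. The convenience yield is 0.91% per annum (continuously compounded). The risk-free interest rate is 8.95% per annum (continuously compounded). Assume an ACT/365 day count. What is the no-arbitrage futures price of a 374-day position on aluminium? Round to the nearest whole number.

Net carry = r + u − y = 0.0895 + 0.0000 − 0.0091 = 0.0804
F = S·e^((r+u−y)T) = 1845 · e^(0.0804 × 374/365) = 1845 · e^0.082382
= 1845 × 1.085871 = $2,003 per tonne

$2,003 per tonne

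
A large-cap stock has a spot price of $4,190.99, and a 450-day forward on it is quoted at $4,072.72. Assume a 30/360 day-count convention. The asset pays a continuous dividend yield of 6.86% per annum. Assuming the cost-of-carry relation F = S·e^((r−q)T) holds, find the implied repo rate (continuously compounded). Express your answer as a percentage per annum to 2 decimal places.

4.57%

From F = S·e^((r−q)T): (r − q) = ln(F/S)/T
ln(4072.72/4190.99) = ln(0.971780) = -0.028626
(r − q) = -0.028626 / (450/360) = -0.022901
r = ln(F/S)/T + q = -0.022901 + 0.0686 = 0.045699
r = 4.57%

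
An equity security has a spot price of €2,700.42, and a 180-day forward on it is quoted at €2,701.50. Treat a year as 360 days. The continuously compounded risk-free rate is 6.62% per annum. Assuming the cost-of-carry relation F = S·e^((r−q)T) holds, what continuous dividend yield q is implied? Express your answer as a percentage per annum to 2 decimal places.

6.54%

From F = S·e^((r−q)T): (r − q) = ln(F/S)/T
ln(2701.50/2700.42) = ln(1.000400) = 0.000400
(r − q) = 0.000400 / (180/360) = 0.000800
q = r − ln(F/S)/T = 0.0662 − 0.000800 = 0.065400
q = 6.54%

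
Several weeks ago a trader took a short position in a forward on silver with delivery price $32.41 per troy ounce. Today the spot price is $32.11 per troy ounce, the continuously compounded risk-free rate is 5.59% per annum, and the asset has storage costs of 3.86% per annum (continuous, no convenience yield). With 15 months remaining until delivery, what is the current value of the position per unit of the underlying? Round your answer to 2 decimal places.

Current fair forward for the remaining 15 months: F = S·e^((r + u)·T), (r + u) = 0.0559 + 0.0386 = 0.0945
F = 32.11 · e^(0.0945 × 15/12) = 32.11 × 1.125385 = 36.1361
Value of long forward = (F − K)·e^(−rT) = (36.1361 − 32.41) · e^(−0.0559·15/12)
= 3.7261 × 0.932510 = 3.47
Short position value = −(long value) = -$3.47

-$3.47 per troy ounce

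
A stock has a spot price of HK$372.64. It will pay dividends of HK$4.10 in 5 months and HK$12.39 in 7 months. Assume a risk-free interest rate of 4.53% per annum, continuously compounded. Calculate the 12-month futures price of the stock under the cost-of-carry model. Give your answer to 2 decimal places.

PV(dividends) I = 4.10·e^(−0.0453·5/12) + 12.39·e^(−0.0453·7/12)
I = 4.0233 + 12.0669 = 16.0902
F = (S − I)·e^(rT) = (372.64 − 16.0902) · e^(0.0453·12/12)
= 356.5498 · e^0.045300 = 356.5498 × 1.046342 = HK$373.07

HK$373.07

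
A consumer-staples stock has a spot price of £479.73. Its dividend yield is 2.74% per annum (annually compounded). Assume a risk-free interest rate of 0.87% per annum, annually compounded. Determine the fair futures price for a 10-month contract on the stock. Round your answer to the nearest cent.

£472.44

F = S · (1+r)^T / (1+q)^T
= 479.73 × 1.007245 / 1.022782 = 479.73 × 0.984809
F = £472.44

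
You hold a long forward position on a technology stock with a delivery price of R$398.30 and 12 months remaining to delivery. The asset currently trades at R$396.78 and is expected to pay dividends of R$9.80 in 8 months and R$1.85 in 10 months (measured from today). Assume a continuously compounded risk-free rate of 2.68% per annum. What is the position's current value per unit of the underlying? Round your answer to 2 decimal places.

PV(remaining dividends) I = 9.80·e^(−0.0268·8/12) + 1.85·e^(−0.0268·10/12) = 11.4356
Current forward F = (S − I)·e^(rT) = (396.78 − 11.4356)·e^(0.0268·12/12) = 385.3444 × 1.027162 = 395.8111
Value (long) = (F − K)·e^(−rT) = (395.8111 − 398.30) × 0.973556 = -2.4231
Value = -R$2.42

-R$2.42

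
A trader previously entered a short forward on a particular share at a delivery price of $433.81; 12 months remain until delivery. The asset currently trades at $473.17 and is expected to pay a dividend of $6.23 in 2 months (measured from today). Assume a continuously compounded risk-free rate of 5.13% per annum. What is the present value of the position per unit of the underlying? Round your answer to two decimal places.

-$54.88

PV(remaining dividends) I = 6.23·e^(−0.0513·2/12) = 6.1770
Current forward F = (S − I)·e^(rT) = (473.17 − 6.1770)·e^(0.0513·12/12) = 466.9930 × 1.052639 = 491.5750
Value (long) = (F − K)·e^(−rT) = (491.5750 − 433.81) × 0.949994 = 54.8764
Short position value = −(long value) = -$54.88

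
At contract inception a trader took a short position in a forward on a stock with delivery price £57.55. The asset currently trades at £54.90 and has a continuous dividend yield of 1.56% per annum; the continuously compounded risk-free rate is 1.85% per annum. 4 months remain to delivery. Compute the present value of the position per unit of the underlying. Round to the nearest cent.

Current fair forward for the remaining 4 months: F = S·e^((r − q)·T), (r − q) = 0.0185 − 0.0156 = 0.0029
F = 54.90 · e^(0.0029 × 4/12) = 54.90 × 1.000967 = 54.9531
Value of long forward = (F − K)·e^(−rT) = (54.9531 − 57.55) · e^(−0.0185·4/12)
= -2.5969 × 0.993852 = -2.58
Short position value = −(long value) = £2.58

£2.58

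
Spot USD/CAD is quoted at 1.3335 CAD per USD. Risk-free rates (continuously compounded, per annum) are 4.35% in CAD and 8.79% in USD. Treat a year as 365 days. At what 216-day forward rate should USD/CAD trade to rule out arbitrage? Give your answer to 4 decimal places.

F = S·e^((r_CAD − r_USD)T) = 1.3335 · e^((0.0435 − 0.0879) × 216/365)
= 1.3335 · e^-0.026275 = 1.3335 × 0.974067
F = 1.2989 CAD per USD

1.2989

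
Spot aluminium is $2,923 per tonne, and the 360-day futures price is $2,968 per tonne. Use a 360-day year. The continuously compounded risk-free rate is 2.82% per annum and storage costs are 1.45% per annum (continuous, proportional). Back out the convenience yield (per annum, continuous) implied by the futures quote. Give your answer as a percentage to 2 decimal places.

2.74%

F = S·e^((r+u−y)T) ⇒ (r+u−y) = ln(F/S)/T
ln(2968/2923) = 0.015278; /T ⇒ 0.015278
y = r + u − ln(F/S)/T = 0.0282 + 0.0145 − 0.015278 = 0.027422
y = 2.74%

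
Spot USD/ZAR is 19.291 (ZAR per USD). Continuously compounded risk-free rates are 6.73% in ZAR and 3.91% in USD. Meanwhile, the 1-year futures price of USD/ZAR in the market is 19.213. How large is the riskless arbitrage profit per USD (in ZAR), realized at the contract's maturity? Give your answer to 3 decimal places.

0.630 per USD (in ZAR)

Fair futures: F* = S·e^(carry·T), with carry = (r_ZAR − r_USD) = 0.0673 − 0.0391 = 0.0282
F* = 19.291 · e^(0.0282 × 12/12) = 19.291 · e^0.028200 = 19.291 × 1.028601 = 19.8427
Market 19.213 < fair 19.8427: forward underpriced → reverse cash-and-carry (short spot, go long the forward).
At maturity, profit = |F_mkt − F*| = |19.213 − 19.8427| = 0.630 per USD (in ZAR)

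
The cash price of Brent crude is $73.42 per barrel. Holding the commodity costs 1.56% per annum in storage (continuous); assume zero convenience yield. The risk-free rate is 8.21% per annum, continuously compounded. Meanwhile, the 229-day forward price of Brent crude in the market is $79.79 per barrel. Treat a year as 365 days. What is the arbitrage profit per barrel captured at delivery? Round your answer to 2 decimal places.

$1.73 per barrel

Fair forward: F* = S·e^(carry·T), with carry = (r + u) = 0.0821 + 0.0156 = 0.0977
F* = 73.42 · e^(0.0977 × 229/365) = 73.42 · e^0.061297 = 73.42 × 1.063215 = $78.0612
Market $79.79 > fair $78.0612: forward overpriced → cash-and-carry (buy spot, short the forward).
At maturity, profit = |F_mkt − F*| = |79.79 − 78.0612| = $1.73 per barrel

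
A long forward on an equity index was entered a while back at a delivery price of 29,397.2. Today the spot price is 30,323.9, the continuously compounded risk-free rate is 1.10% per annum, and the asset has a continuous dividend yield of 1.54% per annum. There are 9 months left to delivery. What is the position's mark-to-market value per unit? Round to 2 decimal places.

820.00

Current fair forward for the remaining 9 months: F = S·e^((r − q)·T), (r − q) = 0.0110 − 0.0154 = -0.0044
F = 30323.9 · e^(-0.0044 × 9/12) = 30323.9 × 0.99670544 = 30223.9961
Value of long forward = (F − K)·e^(−rT) = (30223.9961 − 29397.2) · e^(−0.0110·9/12)
= 826.7961 × 0.99178394 = 820.00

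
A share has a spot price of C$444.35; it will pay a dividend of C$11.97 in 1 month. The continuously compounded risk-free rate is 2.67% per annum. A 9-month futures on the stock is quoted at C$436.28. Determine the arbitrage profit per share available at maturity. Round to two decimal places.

C$4.87 per share

PV(dividends) I = 11.97·e^(−0.0267·1/12) = 11.9434
Fair futures F* = (S − I)·e^(rT) = (444.35 − 11.9434)·e^0.020025 = 432.4066 × 1.020227 = 441.1529
Market C$436.28 < fair 441.1529: forward underpriced → reverse cash-and-carry (short the stock, invest proceeds at r, pay the dividends, go long the forward).
Profit at T = |F_mkt − F*| = |436.28 − 441.1529| = C$4.87 per share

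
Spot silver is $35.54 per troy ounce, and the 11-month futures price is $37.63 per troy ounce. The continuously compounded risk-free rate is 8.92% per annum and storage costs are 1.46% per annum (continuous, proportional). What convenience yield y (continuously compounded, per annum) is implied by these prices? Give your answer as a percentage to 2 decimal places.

4.15%

F = S·e^((r+u−y)T) ⇒ (r+u−y) = ln(F/S)/T
ln(37.63/35.54) = 0.057143; /T ⇒ 0.062338
y = r + u − ln(F/S)/T = 0.0892 + 0.0146 − 0.062338 = 0.041462
y = 4.15%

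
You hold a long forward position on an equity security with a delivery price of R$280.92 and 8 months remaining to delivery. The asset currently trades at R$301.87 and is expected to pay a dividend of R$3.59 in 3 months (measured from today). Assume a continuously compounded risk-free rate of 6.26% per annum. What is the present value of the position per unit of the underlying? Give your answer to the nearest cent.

PV(remaining dividends) I = 3.59·e^(−0.0626·3/12) = 3.5343
Current forward F = (S − I)·e^(rT) = (301.87 − 3.5343)·e^(0.0626·8/12) = 298.3357 × 1.042616 = 311.0496
Value (long) = (F − K)·e^(−rT) = (311.0496 − 280.92) × 0.959126 = 28.8981
Value = R$28.90

R$28.90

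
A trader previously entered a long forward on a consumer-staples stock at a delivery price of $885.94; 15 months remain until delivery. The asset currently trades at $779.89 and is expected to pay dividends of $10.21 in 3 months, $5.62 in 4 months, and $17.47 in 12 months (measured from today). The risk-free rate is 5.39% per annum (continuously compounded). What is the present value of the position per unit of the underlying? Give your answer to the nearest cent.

-$80.47

PV(remaining dividends) I = 10.21·e^(−0.0539·3/12) + 5.62·e^(−0.0539·4/12) + 17.47·e^(−0.0539·12/12) = 32.1466
Current forward F = (S − I)·e^(rT) = (779.89 − 32.1466)·e^(0.0539·15/12) = 747.7434 × 1.069697 = 799.8589
Value (long) = (F − K)·e^(−rT) = (799.8589 − 885.94) × 0.934845 = -80.4725
Value = -$80.47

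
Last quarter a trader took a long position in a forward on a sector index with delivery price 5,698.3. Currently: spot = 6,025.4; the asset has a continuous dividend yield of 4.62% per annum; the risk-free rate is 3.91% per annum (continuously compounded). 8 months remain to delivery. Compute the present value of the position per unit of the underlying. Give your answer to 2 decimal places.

290.96

Current fair forward for the remaining 8 months: F = S·e^((r − q)·T), (r − q) = 0.0391 − 0.0462 = -0.0071
F = 6025.4 · e^(-0.0071 × 8/12) = 6025.4 × 0.99527785 = 5996.9472
Value of long forward = (F − K)·e^(−rT) = (5996.9472 − 5698.3) · e^(−0.0391·8/12)
= 298.6472 × 0.97427014 = 290.96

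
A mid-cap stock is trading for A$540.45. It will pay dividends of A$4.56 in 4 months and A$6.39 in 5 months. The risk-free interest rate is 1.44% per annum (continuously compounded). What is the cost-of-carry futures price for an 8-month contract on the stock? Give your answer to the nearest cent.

A$534.67

PV(dividends) I = 4.56·e^(−0.0144·4/12) + 6.39·e^(−0.0144·5/12)
I = 4.5382 + 6.3518 = 10.8900
F = (S − I)·e^(rT) = (540.45 − 10.8900) · e^(0.0144·8/12)
= 529.5600 · e^0.009600 = 529.5600 × 1.009646 = A$534.67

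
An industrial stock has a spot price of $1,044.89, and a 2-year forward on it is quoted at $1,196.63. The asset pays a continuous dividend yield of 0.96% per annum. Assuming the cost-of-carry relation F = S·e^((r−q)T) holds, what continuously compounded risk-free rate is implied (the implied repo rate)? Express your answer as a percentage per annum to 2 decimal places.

From F = S·e^((r−q)T): (r − q) = ln(F/S)/T
ln(1196.63/1044.89) = ln(1.145221) = 0.135598
(r − q) = 0.135598 / (2) = 0.067799
r = ln(F/S)/T + q = 0.067799 + 0.0096 = 0.077399
r = 7.74%

7.74%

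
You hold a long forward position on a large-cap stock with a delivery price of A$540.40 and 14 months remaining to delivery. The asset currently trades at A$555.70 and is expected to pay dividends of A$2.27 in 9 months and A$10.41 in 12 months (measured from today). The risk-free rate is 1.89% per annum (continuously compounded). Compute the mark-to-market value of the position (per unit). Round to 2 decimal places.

PV(remaining dividends) I = 2.27·e^(−0.0189·9/12) + 10.41·e^(−0.0189·12/12) = 12.4531
Current forward F = (S − I)·e^(rT) = (555.70 − 12.4531)·e^(0.0189·14/12) = 543.2469 × 1.022295 = 555.3586
Value (long) = (F − K)·e^(−rT) = (555.3586 − 540.40) × 0.978191 = 14.6324
Value = A$14.63

A$14.63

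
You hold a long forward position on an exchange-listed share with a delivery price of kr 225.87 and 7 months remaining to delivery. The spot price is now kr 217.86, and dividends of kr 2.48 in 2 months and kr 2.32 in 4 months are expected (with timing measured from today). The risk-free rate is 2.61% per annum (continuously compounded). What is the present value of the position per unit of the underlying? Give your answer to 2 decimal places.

-kr 9.37

PV(remaining dividends) I = 2.48·e^(−0.0261·2/12) + 2.32·e^(−0.0261·4/12) = 4.7691
Current forward F = (S − I)·e^(rT) = (217.86 − 4.7691)·e^(0.0261·7/12) = 213.0909 × 1.015341 = 216.3599
Value (long) = (F − K)·e^(−rT) = (216.3599 − 225.87) × 0.984890 = -9.3664
Value = -kr 9.37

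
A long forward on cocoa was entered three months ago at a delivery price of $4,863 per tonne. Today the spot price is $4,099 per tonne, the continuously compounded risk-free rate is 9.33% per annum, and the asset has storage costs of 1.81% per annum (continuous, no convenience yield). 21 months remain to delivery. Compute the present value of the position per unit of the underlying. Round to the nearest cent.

Current fair forward for the remaining 21 months: F = S·e^((r + u)·T), (r + u) = 0.0933 + 0.0181 = 0.1114
F = 4099 · e^(0.1114 × 21/12) = 4099 × 1.21525022 = 4981.3107
Value of long forward = (F − K)·e^(−rT) = (4981.3107 − 4863) · e^(−0.0933·21/12)
= 118.3107 × 0.84935758 = 100.49

$100.49 per tonne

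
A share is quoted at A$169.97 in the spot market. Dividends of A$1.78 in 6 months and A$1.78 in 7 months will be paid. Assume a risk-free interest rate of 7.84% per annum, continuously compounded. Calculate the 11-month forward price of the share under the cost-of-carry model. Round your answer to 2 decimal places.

PV(dividends) I = 1.78·e^(−0.0784·6/12) + 1.78·e^(−0.0784·7/12)
I = 1.7116 + 1.7004 = 3.4120
F = (S − I)·e^(rT) = (169.97 − 3.4120) · e^(0.0784·11/12)
= 166.5580 · e^0.071867 = 166.5580 × 1.074512 = A$178.97

A$178.97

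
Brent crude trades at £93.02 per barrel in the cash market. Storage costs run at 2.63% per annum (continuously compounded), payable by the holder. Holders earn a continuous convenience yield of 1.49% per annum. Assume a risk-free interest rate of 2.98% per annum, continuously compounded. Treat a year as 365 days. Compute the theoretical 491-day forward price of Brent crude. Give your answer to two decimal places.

Net carry = r + u − y = 0.0298 + 0.0263 − 0.0149 = 0.0412
F = S·e^((r+u−y)T) = 93.02 · e^(0.0412 × 491/365) = 93.02 · e^0.055422
= 93.02 × 1.056987 = £98.32 per barrel

£98.32 per barrel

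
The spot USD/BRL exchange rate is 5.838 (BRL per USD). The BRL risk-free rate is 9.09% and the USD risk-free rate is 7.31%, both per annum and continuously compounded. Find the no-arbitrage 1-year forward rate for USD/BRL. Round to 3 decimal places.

F = S·e^((r_BRL − r_USD)T) = 5.838 · e^((0.0909 − 0.0731) × 1)
= 5.838 · e^0.017800 = 5.838 × 1.017959
F = 5.943 BRL per USD

5.943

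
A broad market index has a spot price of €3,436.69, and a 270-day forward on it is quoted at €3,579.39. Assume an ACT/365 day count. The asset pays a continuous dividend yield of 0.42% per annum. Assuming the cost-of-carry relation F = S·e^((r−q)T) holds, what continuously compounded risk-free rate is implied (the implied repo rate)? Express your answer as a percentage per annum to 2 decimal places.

From F = S·e^((r−q)T): (r − q) = ln(F/S)/T
ln(3579.39/3436.69) = ln(1.041523) = 0.040684
(r − q) = 0.040684 / (270/365) = 0.054999
r = ln(F/S)/T + q = 0.054999 + 0.0042 = 0.059199
r = 5.92%

5.92%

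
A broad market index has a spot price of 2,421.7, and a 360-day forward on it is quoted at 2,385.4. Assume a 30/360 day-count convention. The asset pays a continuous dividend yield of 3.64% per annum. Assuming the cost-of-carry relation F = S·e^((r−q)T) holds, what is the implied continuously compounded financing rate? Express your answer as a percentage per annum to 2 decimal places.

From F = S·e^((r−q)T): (r − q) = ln(F/S)/T
ln(2385.4/2421.7) = ln(0.985011) = -0.015102
(r − q) = -0.015102 / (360/360) = -0.015102
r = ln(F/S)/T + q = -0.015102 + 0.0364 = 0.021298
r = 2.13%

2.13%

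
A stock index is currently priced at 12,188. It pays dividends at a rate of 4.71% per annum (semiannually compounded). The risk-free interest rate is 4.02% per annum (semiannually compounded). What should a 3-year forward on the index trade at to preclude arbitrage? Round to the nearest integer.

F = S · (1+r/2)^(2T) / (1+q/2)^(2T)
= 12188 × 1.126825 / 1.149885 = 12188 × 0.979946
F = 11,944

11,944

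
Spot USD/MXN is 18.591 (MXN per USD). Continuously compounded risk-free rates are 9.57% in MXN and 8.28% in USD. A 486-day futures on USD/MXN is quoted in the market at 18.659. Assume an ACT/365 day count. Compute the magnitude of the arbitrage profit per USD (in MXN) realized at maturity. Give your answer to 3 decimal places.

Fair futures: F* = S·e^(carry·T), with carry = (r_MXN − r_USD) = 0.0957 − 0.0828 = 0.0129
F* = 18.591 · e^(0.0129 × 486/365) = 18.591 · e^0.017176 = 18.591 × 1.017324 = 18.9131
Market 18.659 < fair 18.9131: forward underpriced → reverse cash-and-carry (short spot, go long the forward).
At maturity, profit = |F_mkt − F*| = |18.659 − 18.9131| = 0.254 per USD (in MXN)

0.254 per USD (in MXN)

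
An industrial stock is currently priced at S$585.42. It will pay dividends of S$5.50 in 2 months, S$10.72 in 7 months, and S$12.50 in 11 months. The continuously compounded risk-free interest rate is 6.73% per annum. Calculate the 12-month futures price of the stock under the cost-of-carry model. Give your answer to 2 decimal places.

S$596.76

PV(dividends) I = 5.50·e^(−0.0673·2/12) + 10.72·e^(−0.0673·7/12) + 12.50·e^(−0.0673·11/12)
I = 5.4387 + 10.3073 + 11.7522 = 27.4982
F = (S − I)·e^(rT) = (585.42 − 27.4982) · e^(0.0673·12/12)
= 557.9218 · e^0.067300 = 557.9218 × 1.069616 = S$596.76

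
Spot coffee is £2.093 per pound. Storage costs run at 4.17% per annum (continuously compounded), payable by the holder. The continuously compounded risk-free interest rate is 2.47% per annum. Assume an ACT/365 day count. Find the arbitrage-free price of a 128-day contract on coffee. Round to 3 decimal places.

Net carry = r + u − y = 0.0247 + 0.0417 − 0.0000 = 0.0664
F = S·e^((r+u−y)T) = 2.093 · e^(0.0664 × 128/365) = 2.093 · e^0.023285
= 2.093 × 1.023558 = £2.142 per pound

£2.142 per pound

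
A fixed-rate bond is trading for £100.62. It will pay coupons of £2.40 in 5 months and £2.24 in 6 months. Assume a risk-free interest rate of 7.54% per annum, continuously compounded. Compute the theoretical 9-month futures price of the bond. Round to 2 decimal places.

PV(coupons) I = 2.40·e^(−0.0754·5/12) + 2.24·e^(−0.0754·6/12)
I = 2.3258 + 2.1571 = 4.4829
F = (S − I)·e^(rT) = (100.62 − 4.4829) · e^(0.0754·9/12)
= 96.1371 · e^0.056550 = 96.1371 × 1.058180 = £101.73

£101.73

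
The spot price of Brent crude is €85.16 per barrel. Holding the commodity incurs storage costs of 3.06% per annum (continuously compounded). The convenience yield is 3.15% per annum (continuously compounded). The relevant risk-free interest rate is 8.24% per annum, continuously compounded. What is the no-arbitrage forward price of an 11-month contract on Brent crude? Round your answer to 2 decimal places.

Net carry = r + u − y = 0.0824 + 0.0306 − 0.0315 = 0.0815
F = S·e^((r+u−y)T) = 85.16 · e^(0.0815 × 11/12) = 85.16 · e^0.074708
= 85.16 × 1.077569 = €91.77 per barrel

€91.77 per barrel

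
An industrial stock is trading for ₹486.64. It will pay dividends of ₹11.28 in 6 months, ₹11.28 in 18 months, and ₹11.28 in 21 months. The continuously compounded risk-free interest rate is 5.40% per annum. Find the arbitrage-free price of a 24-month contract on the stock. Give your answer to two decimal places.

PV(dividends) I = 11.28·e^(−0.0540·6/12) + 11.28·e^(−0.0540·18/12) + 11.28·e^(−0.0540·21/12)
I = 10.9795 + 10.4023 + 10.2629 = 31.6447
F = (S − I)·e^(rT) = (486.64 − 31.6447) · e^(0.0540·24/12)
= 454.9953 · e^0.108000 = 454.9953 × 1.114048 = ₹506.89

₹506.89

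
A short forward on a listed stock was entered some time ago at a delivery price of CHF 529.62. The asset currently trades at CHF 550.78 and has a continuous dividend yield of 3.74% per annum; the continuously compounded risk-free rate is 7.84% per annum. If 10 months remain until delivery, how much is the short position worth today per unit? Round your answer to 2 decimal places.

-CHF 37.75

Current fair forward for the remaining 10 months: F = S·e^((r − q)·T), (r − q) = 0.0784 − 0.0374 = 0.0410
F = 550.78 · e^(0.0410 × 10/12) = 550.78 × 1.034757 = 569.9235
Value of long forward = (F − K)·e^(−rT) = (569.9235 − 529.62) · e^(−0.0784·10/12)
= 40.3035 × 0.936755 = 37.75
Short position value = −(long value) = -CHF 37.75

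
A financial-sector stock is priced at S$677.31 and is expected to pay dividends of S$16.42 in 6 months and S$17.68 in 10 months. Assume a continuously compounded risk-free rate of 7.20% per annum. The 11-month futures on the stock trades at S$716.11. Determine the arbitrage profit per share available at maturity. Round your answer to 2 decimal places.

S$27.30 per share

PV(dividends) I = 16.42·e^(−0.0720·6/12) + 17.68·e^(−0.0720·10/12) = 32.4898
Fair futures F* = (S − I)·e^(rT) = (677.31 − 32.4898)·e^0.066000 = 644.8202 × 1.068227 = 688.8143
Market S$716.11 > fair 688.8143: forward overpriced → cash-and-carry (borrow at r, buy the stock and collect the dividends, short the forward).
Profit at T = |F_mkt − F*| = |716.11 − 688.8143| = S$27.30 per share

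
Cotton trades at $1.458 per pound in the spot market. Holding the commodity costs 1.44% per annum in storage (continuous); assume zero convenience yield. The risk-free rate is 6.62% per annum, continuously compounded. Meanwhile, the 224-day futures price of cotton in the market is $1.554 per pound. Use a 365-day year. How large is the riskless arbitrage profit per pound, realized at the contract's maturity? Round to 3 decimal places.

Fair futures: F* = S·e^(carry·T), with carry = (r + u) = 0.0662 + 0.0144 = 0.0806
F* = 1.458 · e^(0.0806 × 224/365) = 1.458 · e^0.049464 = 1.458 × 1.050708 = $1.5319
Market $1.554 > fair $1.5319: forward overpriced → cash-and-carry (buy spot, short the forward).
At maturity, profit = |F_mkt − F*| = |1.554 − 1.5319| = $0.022 per pound

$0.022 per pound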